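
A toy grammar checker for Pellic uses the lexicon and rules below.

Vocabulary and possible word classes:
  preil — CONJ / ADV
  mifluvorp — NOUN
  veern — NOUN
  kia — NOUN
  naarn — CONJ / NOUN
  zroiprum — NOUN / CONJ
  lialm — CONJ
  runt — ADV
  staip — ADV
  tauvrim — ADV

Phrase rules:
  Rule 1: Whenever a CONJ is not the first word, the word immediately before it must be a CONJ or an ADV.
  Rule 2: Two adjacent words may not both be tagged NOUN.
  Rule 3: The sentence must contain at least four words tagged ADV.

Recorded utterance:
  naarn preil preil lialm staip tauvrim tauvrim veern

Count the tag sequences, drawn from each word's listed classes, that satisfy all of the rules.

Candidates per position — 1:naarn {CONJ,NOUN}; 2:preil {CONJ,ADV}; 3:preil {CONJ,ADV}; 4:lialm {CONJ}; 5:staip {ADV}; 6:tauvrim {ADV}; 7:tauvrim {ADV}; 8:veern {NOUN}.
There are 8 candidate sequences in total.
The sequences that satisfy every rule: CONJ CONJ ADV CONJ ADV ADV ADV NOUN; CONJ ADV CONJ CONJ ADV ADV ADV NOUN; CONJ ADV ADV CONJ ADV ADV ADV NOUN; NOUN ADV CONJ CONJ ADV ADV ADV NOUN; NOUN ADV ADV CONJ ADV ADV ADV NOUN.
Count = 5.

5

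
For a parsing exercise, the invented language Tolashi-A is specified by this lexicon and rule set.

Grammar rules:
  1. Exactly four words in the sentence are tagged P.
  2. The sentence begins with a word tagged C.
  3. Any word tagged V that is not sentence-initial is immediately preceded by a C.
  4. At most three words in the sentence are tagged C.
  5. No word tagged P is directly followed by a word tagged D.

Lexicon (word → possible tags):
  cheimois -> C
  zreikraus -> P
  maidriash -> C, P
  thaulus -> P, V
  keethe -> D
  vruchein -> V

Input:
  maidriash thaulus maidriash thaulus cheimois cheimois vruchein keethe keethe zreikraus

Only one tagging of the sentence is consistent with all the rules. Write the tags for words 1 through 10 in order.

Candidates per position — 1:maidriash {C,P}; 2:thaulus {P,V}; 3:maidriash {C,P}; 4:thaulus {P,V}; 5:cheimois {C}; 6:cheimois {C}; 7:vruchein {V}; 8:keethe {D}; 9:keethe {D}; 10:zreikraus {P}.
At position 1, choosing P makes rule 2 impossible to satisfy; hence C.
At position 2, choosing V makes rule 1 impossible to satisfy; hence P.
At position 3, choosing C makes rule 1 impossible to satisfy; hence P.
At position 4, choosing V makes rule 1 impossible to satisfy; hence P.
So the tagging must be: C P P P C C V D D P.
Verifying each rule — rule 1 satisfied; rule 2 satisfied; rule 3 satisfied; rule 4 satisfied; rule 5 satisfied.

C P P P C C V D D P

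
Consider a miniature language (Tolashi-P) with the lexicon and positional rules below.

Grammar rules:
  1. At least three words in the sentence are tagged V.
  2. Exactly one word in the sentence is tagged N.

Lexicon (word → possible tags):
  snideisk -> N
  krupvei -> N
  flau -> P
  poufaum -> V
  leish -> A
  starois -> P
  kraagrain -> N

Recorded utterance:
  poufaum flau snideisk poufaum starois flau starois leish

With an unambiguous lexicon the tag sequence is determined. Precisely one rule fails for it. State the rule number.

1

Fixed tagging: V P N V P P P A.
Applying the rules: R1 fails, R2 ok.
Only rule 1 fails.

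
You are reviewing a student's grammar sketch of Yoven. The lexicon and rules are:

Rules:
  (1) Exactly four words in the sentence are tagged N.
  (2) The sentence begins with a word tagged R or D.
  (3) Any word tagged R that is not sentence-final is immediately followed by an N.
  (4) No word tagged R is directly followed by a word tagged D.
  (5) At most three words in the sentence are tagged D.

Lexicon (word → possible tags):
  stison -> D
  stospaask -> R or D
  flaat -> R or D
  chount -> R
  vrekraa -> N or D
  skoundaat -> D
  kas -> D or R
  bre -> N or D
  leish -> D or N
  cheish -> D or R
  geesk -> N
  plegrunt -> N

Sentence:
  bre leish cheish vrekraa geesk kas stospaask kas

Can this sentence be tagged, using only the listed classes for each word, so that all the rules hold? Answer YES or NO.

Candidates per position — 1:bre {N,D}; 2:leish {D,N}; 3:cheish {D,R}; 4:vrekraa {N,D}; 5:geesk {N}; 6:kas {D,R}; 7:stospaask {R,D}; 8:kas {D,R}.
Every candidate sequence violates at least one rule; no consistent tagging exists.

NO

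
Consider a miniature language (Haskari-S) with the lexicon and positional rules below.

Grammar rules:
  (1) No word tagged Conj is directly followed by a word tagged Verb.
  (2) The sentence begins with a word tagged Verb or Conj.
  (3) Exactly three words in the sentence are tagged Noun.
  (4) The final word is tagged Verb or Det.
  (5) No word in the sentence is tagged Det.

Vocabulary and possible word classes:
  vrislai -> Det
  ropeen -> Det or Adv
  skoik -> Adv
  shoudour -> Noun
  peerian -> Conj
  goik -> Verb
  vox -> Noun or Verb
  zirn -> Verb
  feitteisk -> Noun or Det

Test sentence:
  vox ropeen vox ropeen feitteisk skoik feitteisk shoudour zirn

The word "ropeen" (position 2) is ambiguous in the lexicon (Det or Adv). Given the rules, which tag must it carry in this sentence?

Candidates per position — 1:vox {Noun,Verb}; 2:ropeen {Det,Adv}; 3:vox {Noun,Verb}; 4:ropeen {Det,Adv}; 5:feitteisk {Noun,Det}; 6:skoik {Adv}; 7:feitteisk {Noun,Det}; 8:shoudour {Noun}; 9:zirn {Verb}.
At position 1, choosing Noun makes rule 2 impossible to satisfy; hence Verb.
At position 2, choosing Det makes rule 5 impossible to satisfy; hence Adv.
At position 4, choosing Det makes rule 5 impossible to satisfy; hence Adv.
At position 5, choosing Det makes rule 5 impossible to satisfy; hence Noun.
At position 7, choosing Det makes rule 5 impossible to satisfy; hence Noun.
At position 3, choosing Noun makes rule 3 impossible to satisfy; hence Verb.
The unique satisfying tagging is: Verb Adv Verb Adv Noun Adv Noun Noun Verb.
Check: rule 1 satisfied; rule 2 satisfied; rule 3 satisfied; rule 4 satisfied; rule 5 satisfied.

Adv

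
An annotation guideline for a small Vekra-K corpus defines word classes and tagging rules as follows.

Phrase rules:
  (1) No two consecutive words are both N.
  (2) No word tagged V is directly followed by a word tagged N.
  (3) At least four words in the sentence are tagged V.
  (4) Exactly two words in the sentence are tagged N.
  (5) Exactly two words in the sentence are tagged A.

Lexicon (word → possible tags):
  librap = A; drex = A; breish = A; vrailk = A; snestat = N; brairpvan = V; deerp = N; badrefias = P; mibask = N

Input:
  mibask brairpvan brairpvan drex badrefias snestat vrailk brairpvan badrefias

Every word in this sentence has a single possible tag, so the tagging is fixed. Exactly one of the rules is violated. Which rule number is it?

3

Fixed tagging: N V V A P N A V P.
Rule check: R1 ✓, R2 ✓, R3 ✗, R4 ✓, R5 ✓.
Only rule 3 fails.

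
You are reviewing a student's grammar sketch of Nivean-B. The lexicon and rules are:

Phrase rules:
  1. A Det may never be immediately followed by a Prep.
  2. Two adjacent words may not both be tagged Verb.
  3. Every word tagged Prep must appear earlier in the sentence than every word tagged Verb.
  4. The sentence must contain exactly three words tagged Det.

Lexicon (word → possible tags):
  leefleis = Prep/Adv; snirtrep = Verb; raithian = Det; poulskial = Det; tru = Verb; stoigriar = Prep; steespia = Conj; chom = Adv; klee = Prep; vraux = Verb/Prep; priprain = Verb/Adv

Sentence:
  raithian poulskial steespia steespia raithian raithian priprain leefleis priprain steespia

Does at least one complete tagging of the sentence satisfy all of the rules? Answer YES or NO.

Candidates per position — 1:raithian {Det}; 2:poulskial {Det}; 3:steespia {Conj}; 4:steespia {Conj}; 5:raithian {Det}; 6:raithian {Det}; 7:priprain {Verb,Adv}; 8:leefleis {Prep,Adv}; 9:priprain {Verb,Adv}; 10:steespia {Conj}.
Rule 4 cannot be satisfied by any choice of tags from the lexicon.
So there is no consistent tagging.

NO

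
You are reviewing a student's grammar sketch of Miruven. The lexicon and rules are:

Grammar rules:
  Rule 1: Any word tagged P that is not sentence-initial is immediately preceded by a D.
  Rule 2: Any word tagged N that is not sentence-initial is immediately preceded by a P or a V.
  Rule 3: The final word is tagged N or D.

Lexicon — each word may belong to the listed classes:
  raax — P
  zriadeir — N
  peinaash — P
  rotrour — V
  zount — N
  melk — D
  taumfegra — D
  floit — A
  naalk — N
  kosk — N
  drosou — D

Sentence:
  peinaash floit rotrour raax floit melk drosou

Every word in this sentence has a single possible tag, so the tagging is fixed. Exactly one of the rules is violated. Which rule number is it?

Fixed tagging: P A V P A D D.
Checking each rule: R1 fails, R2 ok, R3 ok.
Only rule 1 fails.

1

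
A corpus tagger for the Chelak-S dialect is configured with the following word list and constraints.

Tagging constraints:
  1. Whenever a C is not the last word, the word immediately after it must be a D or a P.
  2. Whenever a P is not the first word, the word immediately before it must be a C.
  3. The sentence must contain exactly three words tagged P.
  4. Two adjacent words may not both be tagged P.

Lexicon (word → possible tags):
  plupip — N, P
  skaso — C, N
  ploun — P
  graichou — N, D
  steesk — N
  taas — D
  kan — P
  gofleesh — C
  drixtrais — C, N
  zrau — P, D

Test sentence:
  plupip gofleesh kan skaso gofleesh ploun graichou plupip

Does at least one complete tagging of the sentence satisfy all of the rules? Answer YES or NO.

YES

Candidates per position — 1:plupip {N,P}; 2:gofleesh {C}; 3:kan {P}; 4:skaso {C,N}; 5:gofleesh {C}; 6:ploun {P}; 7:graichou {N,D}; 8:plupip {N,P}.
One satisfying assignment: P C P N C P D N.
Checking: rule 1 holds; rule 2 holds; rule 3 holds; rule 4 holds.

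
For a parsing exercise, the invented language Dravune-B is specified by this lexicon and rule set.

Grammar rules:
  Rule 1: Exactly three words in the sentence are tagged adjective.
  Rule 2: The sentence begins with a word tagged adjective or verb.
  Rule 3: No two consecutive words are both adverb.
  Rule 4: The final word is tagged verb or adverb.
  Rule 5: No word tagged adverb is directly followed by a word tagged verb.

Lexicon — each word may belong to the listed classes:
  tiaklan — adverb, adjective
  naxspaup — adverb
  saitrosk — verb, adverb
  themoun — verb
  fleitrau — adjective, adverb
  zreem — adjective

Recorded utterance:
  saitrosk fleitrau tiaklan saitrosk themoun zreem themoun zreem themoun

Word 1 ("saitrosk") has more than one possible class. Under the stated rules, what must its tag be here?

Candidates per position — 1:saitrosk {verb,adverb}; 2:fleitrau {adjective,adverb}; 3:tiaklan {adverb,adjective}; 4:saitrosk {verb,adverb}; 5:themoun {verb}; 6:zreem {adjective}; 7:themoun {verb}; 8:zreem {adjective}; 9:themoun {verb}.
Word 1 cannot be adverb — rule 2 would then fail for every completion. It is verb.
Word 3 cannot be adverb — rule 5 would then fail for every completion. It is adjective.
Word 4 cannot be adverb — rule 5 would then fail for every completion. It is verb.
Word 2 cannot be adjective — rule 1 would then fail for every completion. It is adverb.
That leaves exactly one tagging: verb adverb adjective verb verb adjective verb adjective verb.
Check: rule 1 ok; rule 2 ok; rule 3 ok; rule 4 ok; rule 5 ok.

verb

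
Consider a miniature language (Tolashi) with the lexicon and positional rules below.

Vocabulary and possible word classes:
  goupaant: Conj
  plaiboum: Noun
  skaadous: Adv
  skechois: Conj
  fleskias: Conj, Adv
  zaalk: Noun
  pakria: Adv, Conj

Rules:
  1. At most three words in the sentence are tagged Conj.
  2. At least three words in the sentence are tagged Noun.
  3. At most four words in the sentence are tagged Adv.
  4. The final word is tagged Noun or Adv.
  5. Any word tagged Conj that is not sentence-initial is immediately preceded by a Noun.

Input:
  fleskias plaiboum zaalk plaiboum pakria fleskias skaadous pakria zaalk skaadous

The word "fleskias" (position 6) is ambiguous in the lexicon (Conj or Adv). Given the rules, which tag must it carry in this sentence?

Adv

Candidates per position — 1:fleskias {Conj,Adv}; 2:plaiboum {Noun}; 3:zaalk {Noun}; 4:plaiboum {Noun}; 5:pakria {Adv,Conj}; 6:fleskias {Conj,Adv}; 7:skaadous {Adv}; 8:pakria {Adv,Conj}; 9:zaalk {Noun}; 10:skaadous {Adv}.
Position 6: tagging it Conj would leave rule 5 unsatisfiable, so it must be Adv.
Position 8: tagging it Conj would leave rule 5 unsatisfiable, so it must be Adv.
Position 1: tagging it Adv would leave rule 3 unsatisfiable, so it must be Conj.
Position 5: tagging it Adv would leave rule 3 unsatisfiable, so it must be Conj.
So the tagging must be: Conj Noun Noun Noun Conj Adv Adv Adv Noun Adv.
Check: rule 1 satisfied; rule 2 satisfied; rule 3 satisfied; rule 4 satisfied; rule 5 satisfied.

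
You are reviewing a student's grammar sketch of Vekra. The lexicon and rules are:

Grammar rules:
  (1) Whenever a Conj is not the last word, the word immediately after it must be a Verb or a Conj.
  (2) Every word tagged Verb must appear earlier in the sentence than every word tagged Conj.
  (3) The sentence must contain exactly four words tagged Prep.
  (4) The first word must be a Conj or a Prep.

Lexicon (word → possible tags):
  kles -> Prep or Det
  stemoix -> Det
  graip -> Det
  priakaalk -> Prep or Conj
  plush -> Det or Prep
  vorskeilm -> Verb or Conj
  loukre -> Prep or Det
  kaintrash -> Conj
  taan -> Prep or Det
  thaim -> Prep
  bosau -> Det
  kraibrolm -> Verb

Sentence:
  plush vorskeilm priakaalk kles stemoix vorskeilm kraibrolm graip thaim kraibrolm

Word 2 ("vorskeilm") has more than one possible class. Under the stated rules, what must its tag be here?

Candidates per position — 1:plush {Det,Prep}; 2:vorskeilm {Verb,Conj}; 3:priakaalk {Prep,Conj}; 4:kles {Prep,Det}; 5:stemoix {Det}; 6:vorskeilm {Verb,Conj}; 7:kraibrolm {Verb}; 8:graip {Det}; 9:thaim {Prep}; 10:kraibrolm {Verb}.
Position 1: Det is ruled out by rule 3; that leaves Prep.
Position 2: Conj is ruled out by rule 1; that leaves Verb.
Position 3: Conj is ruled out by rule 1; that leaves Prep.
Position 4: Det is ruled out by rule 3; that leaves Prep.
Position 6: Conj is ruled out by rule 2; that leaves Verb.
That leaves exactly one tagging: Prep Verb Prep Prep Det Verb Verb Det Prep Verb.
Verifying each rule — rule 1 ✓; rule 2 ✓; rule 3 ✓; rule 4 ✓.

Verb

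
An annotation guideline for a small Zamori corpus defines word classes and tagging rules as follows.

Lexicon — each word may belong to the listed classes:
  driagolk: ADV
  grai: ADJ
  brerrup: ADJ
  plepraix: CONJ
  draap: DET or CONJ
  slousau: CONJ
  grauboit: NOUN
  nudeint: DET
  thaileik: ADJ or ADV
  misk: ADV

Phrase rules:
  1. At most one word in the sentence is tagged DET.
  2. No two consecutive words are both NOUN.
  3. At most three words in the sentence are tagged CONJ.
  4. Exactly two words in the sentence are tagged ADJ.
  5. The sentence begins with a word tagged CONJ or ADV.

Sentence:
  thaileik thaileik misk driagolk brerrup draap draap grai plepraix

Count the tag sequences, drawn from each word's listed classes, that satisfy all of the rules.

3

Candidates per position — 1:thaileik {ADJ,ADV}; 2:thaileik {ADJ,ADV}; 3:misk {ADV}; 4:driagolk {ADV}; 5:brerrup {ADJ}; 6:draap {DET,CONJ}; 7:draap {DET,CONJ}; 8:grai {ADJ}; 9:plepraix {CONJ}.
There are 16 candidate sequences in total.
The sequences that satisfy every rule: ADV ADV ADV ADV ADJ DET CONJ ADJ CONJ; ADV ADV ADV ADV ADJ CONJ DET ADJ CONJ; ADV ADV ADV ADV ADJ CONJ CONJ ADJ CONJ.
Count = 3.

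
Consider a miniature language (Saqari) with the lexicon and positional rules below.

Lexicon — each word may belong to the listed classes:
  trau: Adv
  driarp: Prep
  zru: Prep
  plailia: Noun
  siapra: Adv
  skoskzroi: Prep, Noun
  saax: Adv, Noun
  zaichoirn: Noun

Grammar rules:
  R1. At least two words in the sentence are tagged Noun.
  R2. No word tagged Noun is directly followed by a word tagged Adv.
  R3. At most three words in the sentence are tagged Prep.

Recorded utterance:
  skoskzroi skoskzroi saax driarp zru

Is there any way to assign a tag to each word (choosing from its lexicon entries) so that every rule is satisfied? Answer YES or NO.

Candidates per position — 1:skoskzroi {Prep,Noun}; 2:skoskzroi {Prep,Noun}; 3:saax {Adv,Noun}; 4:driarp {Prep}; 5:zru {Prep}.
One satisfying assignment: Noun Prep Noun Prep Prep.
Check: rule 1 holds; rule 2 holds; rule 3 holds.

YES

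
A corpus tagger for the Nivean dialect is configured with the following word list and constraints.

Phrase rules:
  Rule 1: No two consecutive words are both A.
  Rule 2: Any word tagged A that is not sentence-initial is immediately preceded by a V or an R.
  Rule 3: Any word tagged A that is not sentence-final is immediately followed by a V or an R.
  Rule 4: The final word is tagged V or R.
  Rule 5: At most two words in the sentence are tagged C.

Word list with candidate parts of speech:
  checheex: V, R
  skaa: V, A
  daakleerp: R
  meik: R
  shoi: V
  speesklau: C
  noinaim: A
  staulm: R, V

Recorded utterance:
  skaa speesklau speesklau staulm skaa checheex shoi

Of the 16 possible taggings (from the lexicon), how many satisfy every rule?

8

Candidates per position — 1:skaa {V,A}; 2:speesklau {C}; 3:speesklau {C}; 4:staulm {R,V}; 5:skaa {V,A}; 6:checheex {V,R}; 7:shoi {V}.
There are 16 candidate sequences in total.
Checking each against the rules leaves 8 sequences.
Count = 8.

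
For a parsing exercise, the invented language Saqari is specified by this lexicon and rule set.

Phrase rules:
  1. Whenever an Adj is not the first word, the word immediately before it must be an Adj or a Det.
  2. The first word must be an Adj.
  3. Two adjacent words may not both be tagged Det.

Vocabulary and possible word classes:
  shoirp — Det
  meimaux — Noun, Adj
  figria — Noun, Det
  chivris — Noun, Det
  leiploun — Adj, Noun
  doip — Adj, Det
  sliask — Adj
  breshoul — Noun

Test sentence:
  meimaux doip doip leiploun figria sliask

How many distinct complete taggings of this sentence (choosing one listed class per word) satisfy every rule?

6

Candidates per position — 1:meimaux {Noun,Adj}; 2:doip {Adj,Det}; 3:doip {Adj,Det}; 4:leiploun {Adj,Noun}; 5:figria {Noun,Det}; 6:sliask {Adj}.
There are 32 candidate sequences in total.
Checking each against the rules leaves 6 sequences.
Count = 6.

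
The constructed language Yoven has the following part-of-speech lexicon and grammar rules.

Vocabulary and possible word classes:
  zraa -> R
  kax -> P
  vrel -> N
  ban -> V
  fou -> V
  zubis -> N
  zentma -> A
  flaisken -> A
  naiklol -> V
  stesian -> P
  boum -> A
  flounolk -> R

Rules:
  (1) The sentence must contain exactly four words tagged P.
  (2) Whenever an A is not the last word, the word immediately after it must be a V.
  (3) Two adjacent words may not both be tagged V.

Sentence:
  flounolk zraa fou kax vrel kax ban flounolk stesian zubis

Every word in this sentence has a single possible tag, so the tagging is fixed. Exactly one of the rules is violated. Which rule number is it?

1

Fixed tagging: R R V P N P V R P N.
Checking each rule: R1 fail, R2 pass, R3 pass.
Only rule 1 fails.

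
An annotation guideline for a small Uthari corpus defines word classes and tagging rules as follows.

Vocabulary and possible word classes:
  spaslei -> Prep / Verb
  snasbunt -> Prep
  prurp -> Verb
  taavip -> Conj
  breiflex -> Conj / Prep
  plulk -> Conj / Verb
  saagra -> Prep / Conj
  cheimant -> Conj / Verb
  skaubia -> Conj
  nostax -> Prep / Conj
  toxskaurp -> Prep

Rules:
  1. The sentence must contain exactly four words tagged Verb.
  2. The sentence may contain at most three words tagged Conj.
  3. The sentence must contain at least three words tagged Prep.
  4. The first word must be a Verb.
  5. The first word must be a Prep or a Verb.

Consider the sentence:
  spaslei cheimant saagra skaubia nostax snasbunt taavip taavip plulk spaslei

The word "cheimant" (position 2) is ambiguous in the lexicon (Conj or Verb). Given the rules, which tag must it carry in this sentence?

Verb

Candidates per position — 1:spaslei {Prep,Verb}; 2:cheimant {Conj,Verb}; 3:saagra {Prep,Conj}; 4:skaubia {Conj}; 5:nostax {Prep,Conj}; 6:snasbunt {Prep}; 7:taavip {Conj}; 8:taavip {Conj}; 9:plulk {Conj,Verb}; 10:spaslei {Prep,Verb}.
If word 1 were Prep, no tagging could satisfy rule 1; so word 1 is Verb.
If word 2 were Conj, no tagging could satisfy rule 1; so word 2 is Verb.
If word 3 were Conj, no tagging could satisfy rule 2; so word 3 is Prep.
If word 5 were Conj, no tagging could satisfy rule 2; so word 5 is Prep.
If word 9 were Conj, no tagging could satisfy rule 1; so word 9 is Verb.
If word 10 were Prep, no tagging could satisfy rule 1; so word 10 is Verb.
The unique satisfying tagging is: Verb Verb Prep Conj Prep Prep Conj Conj Verb Verb.
Rule-by-rule: rule 1 ✓; rule 2 ✓; rule 3 ✓; rule 4 ✓; rule 5 ✓.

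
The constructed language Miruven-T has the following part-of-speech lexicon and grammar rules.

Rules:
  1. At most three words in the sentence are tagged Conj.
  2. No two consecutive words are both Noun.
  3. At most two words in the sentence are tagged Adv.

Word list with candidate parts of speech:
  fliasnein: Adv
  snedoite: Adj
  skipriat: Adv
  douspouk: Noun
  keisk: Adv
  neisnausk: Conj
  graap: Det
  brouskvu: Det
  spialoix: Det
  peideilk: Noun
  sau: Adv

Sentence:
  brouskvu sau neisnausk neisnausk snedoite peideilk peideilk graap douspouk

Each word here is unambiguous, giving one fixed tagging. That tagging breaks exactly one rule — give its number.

Fixed tagging: Det Adv Conj Conj Adj Noun Noun Det Noun.
Rule check: R1 holds, R2 violated, R3 holds.
Only rule 2 fails.

2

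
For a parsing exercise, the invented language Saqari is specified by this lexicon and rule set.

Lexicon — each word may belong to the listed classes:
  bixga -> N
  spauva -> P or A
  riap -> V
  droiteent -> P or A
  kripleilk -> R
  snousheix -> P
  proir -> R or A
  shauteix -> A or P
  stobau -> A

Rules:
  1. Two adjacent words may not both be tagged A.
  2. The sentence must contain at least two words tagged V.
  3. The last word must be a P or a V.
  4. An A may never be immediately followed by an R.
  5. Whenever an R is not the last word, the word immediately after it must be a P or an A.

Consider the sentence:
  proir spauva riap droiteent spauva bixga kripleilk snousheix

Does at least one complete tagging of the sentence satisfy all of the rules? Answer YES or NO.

Candidates per position — 1:proir {R,A}; 2:spauva {P,A}; 3:riap {V}; 4:droiteent {P,A}; 5:spauva {P,A}; 6:bixga {N}; 7:kripleilk {R}; 8:snousheix {P}.
Rule 2 cannot be satisfied by any choice of tags from the lexicon.
So there is no consistent tagging.

NO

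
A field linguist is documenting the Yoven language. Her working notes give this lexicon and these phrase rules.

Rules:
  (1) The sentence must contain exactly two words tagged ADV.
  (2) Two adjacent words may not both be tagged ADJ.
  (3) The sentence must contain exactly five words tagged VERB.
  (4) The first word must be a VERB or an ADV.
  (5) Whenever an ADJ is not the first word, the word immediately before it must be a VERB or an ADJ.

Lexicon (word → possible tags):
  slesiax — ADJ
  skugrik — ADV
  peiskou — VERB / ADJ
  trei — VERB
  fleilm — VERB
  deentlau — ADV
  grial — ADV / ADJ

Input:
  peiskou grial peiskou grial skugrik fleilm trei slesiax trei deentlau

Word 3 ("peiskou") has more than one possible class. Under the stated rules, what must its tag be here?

VERB

Candidates per position — 1:peiskou {VERB,ADJ}; 2:grial {ADV,ADJ}; 3:peiskou {VERB,ADJ}; 4:grial {ADV,ADJ}; 5:skugrik {ADV}; 6:fleilm {VERB}; 7:trei {VERB}; 8:slesiax {ADJ}; 9:trei {VERB}; 10:deentlau {ADV}.
Position 1: tagging it ADJ would leave rule 3 unsatisfiable, so it must be VERB.
Position 2: tagging it ADV would leave rule 1 unsatisfiable, so it must be ADJ.
Position 3: tagging it ADJ would leave rule 2 unsatisfiable, so it must be VERB.
Position 4: tagging it ADV would leave rule 1 unsatisfiable, so it must be ADJ.
The unique satisfying tagging is: VERB ADJ VERB ADJ ADV VERB VERB ADJ VERB ADV.
Verifying each rule — rule 1 holds; rule 2 holds; rule 3 holds; rule 4 holds; rule 5 holds.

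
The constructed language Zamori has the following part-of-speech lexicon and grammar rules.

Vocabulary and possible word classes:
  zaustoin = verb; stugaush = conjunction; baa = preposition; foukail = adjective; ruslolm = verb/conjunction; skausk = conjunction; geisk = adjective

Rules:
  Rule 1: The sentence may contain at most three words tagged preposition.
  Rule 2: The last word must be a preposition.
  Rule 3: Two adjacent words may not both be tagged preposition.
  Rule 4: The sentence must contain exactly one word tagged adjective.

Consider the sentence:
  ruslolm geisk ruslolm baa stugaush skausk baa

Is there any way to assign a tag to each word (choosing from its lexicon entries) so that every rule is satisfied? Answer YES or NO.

Candidates per position — 1:ruslolm {verb,conjunction}; 2:geisk {adjective}; 3:ruslolm {verb,conjunction}; 4:baa {preposition}; 5:stugaush {conjunction}; 6:skausk {conjunction}; 7:baa {preposition}.
One satisfying assignment: verb adjective verb preposition conjunction conjunction preposition.
Check: rule 1 ok; rule 2 ok; rule 3 ok; rule 4 ok.

YES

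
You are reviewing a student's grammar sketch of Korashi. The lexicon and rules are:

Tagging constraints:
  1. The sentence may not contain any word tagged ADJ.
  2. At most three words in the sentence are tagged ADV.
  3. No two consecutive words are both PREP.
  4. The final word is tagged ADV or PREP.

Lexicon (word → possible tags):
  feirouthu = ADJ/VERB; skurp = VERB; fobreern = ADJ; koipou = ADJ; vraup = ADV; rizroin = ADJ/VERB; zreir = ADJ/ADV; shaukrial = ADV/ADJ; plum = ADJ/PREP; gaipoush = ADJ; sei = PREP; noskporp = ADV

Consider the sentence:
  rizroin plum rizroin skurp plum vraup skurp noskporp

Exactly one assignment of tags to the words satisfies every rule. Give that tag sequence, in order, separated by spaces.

Candidates per position — 1:rizroin {ADJ,VERB}; 2:plum {ADJ,PREP}; 3:rizroin {ADJ,VERB}; 4:skurp {VERB}; 5:plum {ADJ,PREP}; 6:vraup {ADV}; 7:skurp {VERB}; 8:noskporp {ADV}.
Position 1: tagging it ADJ would leave rule 1 unsatisfiable, so it must be VERB.
Position 2: tagging it ADJ would leave rule 1 unsatisfiable, so it must be PREP.
Position 3: tagging it ADJ would leave rule 1 unsatisfiable, so it must be VERB.
Position 5: tagging it ADJ would leave rule 1 unsatisfiable, so it must be PREP.
So the tagging must be: VERB PREP VERB VERB PREP ADV VERB ADV.
Checking: rule 1 holds; rule 2 holds; rule 3 holds; rule 4 holds.

VERB PREP VERB VERB PREP ADV VERB ADV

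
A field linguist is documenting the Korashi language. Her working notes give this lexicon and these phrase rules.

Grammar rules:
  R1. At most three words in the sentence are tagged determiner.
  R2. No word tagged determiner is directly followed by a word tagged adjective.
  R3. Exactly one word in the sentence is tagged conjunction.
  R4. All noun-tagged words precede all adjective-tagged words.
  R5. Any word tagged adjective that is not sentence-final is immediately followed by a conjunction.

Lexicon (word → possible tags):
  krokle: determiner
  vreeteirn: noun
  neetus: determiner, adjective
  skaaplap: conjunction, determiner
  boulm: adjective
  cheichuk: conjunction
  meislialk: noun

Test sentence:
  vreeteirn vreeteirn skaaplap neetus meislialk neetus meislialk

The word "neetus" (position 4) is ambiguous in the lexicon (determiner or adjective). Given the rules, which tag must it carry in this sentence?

determiner

Candidates per position — 1:vreeteirn {noun}; 2:vreeteirn {noun}; 3:skaaplap {conjunction,determiner}; 4:neetus {determiner,adjective}; 5:meislialk {noun}; 6:neetus {determiner,adjective}; 7:meislialk {noun}.
Position 3: tagging it determiner would leave rule 3 unsatisfiable, so it must be conjunction.
Position 4: tagging it adjective would leave rule 4 unsatisfiable, so it must be determiner.
Position 6: tagging it adjective would leave rule 4 unsatisfiable, so it must be determiner.
The only consistent sequence is: noun noun conjunction determiner noun determiner noun.
Verifying each rule — rule 1 holds; rule 2 holds; rule 3 holds; rule 4 holds; rule 5 holds.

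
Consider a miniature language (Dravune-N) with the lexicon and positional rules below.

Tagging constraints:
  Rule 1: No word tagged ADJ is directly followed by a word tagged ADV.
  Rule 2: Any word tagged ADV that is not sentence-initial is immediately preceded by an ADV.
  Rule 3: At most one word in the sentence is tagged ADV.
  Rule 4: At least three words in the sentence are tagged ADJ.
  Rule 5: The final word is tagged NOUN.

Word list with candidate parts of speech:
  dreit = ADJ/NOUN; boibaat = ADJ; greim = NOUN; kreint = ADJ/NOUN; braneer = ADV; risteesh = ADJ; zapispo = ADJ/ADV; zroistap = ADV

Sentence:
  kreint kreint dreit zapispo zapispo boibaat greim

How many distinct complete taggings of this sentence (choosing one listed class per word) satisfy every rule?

Candidates per position — 1:kreint {ADJ,NOUN}; 2:kreint {ADJ,NOUN}; 3:dreit {ADJ,NOUN}; 4:zapispo {ADJ,ADV}; 5:zapispo {ADJ,ADV}; 6:boibaat {ADJ}; 7:greim {NOUN}.
There are 32 candidate sequences in total.
Checking each against the rules leaves 8 sequences.
Count = 8.

8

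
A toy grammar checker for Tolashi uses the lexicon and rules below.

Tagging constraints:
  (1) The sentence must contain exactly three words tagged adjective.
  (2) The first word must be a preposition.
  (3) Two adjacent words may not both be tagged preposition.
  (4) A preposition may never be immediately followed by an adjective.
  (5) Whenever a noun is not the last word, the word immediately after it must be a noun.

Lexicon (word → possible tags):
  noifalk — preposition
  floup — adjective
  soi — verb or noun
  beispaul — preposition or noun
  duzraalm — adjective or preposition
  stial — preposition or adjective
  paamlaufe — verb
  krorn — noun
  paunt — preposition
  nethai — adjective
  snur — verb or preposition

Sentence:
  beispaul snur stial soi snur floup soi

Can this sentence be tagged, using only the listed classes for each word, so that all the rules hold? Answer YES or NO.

Candidates per position — 1:beispaul {preposition,noun}; 2:snur {verb,preposition}; 3:stial {preposition,adjective}; 4:soi {verb,noun}; 5:snur {verb,preposition}; 6:floup {adjective}; 7:soi {verb,noun}.
Rule 1 cannot be satisfied by any choice of tags from the lexicon.
So there is no consistent tagging.

NO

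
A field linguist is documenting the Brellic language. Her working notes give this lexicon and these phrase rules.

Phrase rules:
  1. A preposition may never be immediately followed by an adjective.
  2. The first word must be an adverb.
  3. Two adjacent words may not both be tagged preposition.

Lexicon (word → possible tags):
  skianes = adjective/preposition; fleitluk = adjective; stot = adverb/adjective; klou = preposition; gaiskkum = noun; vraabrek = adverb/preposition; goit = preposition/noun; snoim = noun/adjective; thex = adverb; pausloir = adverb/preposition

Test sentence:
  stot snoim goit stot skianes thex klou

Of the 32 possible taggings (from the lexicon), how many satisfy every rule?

12

Candidates per position — 1:stot {adverb,adjective}; 2:snoim {noun,adjective}; 3:goit {preposition,noun}; 4:stot {adverb,adjective}; 5:skianes {adjective,preposition}; 6:thex {adverb}; 7:klou {preposition}.
There are 32 candidate sequences in total.
Checking each against the rules leaves 12 sequences.
Count = 12.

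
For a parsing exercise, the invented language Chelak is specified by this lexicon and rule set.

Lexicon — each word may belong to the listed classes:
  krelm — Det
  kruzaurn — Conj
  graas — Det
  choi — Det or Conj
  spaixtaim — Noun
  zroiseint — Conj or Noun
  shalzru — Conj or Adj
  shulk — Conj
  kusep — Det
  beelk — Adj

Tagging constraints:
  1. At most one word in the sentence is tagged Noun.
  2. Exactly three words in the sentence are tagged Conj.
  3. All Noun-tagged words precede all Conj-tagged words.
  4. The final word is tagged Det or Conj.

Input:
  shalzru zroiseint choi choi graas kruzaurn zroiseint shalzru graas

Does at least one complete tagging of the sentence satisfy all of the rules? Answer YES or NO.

YES

Candidates per position — 1:shalzru {Conj,Adj}; 2:zroiseint {Conj,Noun}; 3:choi {Det,Conj}; 4:choi {Det,Conj}; 5:graas {Det}; 6:kruzaurn {Conj}; 7:zroiseint {Conj,Noun}; 8:shalzru {Conj,Adj}; 9:graas {Det}.
One satisfying assignment: Adj Noun Conj Det Det Conj Conj Adj Det.
Check: rule 1 ✓; rule 2 ✓; rule 3 ✓; rule 4 ✓.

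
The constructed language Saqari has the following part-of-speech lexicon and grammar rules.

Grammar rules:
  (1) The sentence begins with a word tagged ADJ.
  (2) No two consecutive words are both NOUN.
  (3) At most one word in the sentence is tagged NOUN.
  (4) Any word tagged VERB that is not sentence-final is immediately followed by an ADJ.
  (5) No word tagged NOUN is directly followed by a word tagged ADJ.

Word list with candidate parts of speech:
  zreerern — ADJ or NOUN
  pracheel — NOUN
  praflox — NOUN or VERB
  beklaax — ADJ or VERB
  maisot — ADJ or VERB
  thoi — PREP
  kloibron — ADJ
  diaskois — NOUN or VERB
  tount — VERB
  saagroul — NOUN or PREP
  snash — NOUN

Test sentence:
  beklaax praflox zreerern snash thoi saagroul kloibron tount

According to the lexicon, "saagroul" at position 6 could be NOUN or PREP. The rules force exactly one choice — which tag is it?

Candidates per position — 1:beklaax {ADJ,VERB}; 2:praflox {NOUN,VERB}; 3:zreerern {ADJ,NOUN}; 4:snash {NOUN}; 5:thoi {PREP}; 6:saagroul {NOUN,PREP}; 7:kloibron {ADJ}; 8:tount {VERB}.
Position 1: VERB is ruled out by rule 1; that leaves ADJ.
Position 2: NOUN is ruled out by rule 3; that leaves VERB.
Position 3: NOUN is ruled out by rule 2; that leaves ADJ.
Position 6: NOUN is ruled out by rule 3; that leaves PREP.
So the tagging must be: ADJ VERB ADJ NOUN PREP PREP ADJ VERB.
Rule-by-rule: rule 1 ok; rule 2 ok; rule 3 ok; rule 4 ok; rule 5 ok.

PREP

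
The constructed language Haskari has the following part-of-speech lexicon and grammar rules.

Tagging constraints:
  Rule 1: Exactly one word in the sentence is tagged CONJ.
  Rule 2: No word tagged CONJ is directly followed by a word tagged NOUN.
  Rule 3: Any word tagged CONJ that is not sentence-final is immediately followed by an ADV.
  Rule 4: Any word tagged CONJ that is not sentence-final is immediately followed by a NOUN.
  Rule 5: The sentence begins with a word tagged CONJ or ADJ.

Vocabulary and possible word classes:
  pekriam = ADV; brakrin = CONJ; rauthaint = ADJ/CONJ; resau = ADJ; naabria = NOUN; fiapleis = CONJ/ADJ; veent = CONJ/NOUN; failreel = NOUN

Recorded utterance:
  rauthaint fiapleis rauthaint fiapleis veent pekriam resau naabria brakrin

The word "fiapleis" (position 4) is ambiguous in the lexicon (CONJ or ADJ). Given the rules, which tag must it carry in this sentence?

Candidates per position — 1:rauthaint {ADJ,CONJ}; 2:fiapleis {CONJ,ADJ}; 3:rauthaint {ADJ,CONJ}; 4:fiapleis {CONJ,ADJ}; 5:veent {CONJ,NOUN}; 6:pekriam {ADV}; 7:resau {ADJ}; 8:naabria {NOUN}; 9:brakrin {CONJ}.
Position 1: tagging it CONJ would leave rule 1 unsatisfiable, so it must be ADJ.
Position 2: tagging it CONJ would leave rule 1 unsatisfiable, so it must be ADJ.
Position 3: tagging it CONJ would leave rule 1 unsatisfiable, so it must be ADJ.
Position 4: tagging it CONJ would leave rule 1 unsatisfiable, so it must be ADJ.
Position 5: tagging it CONJ would leave rule 1 unsatisfiable, so it must be NOUN.
So the tagging must be: ADJ ADJ ADJ ADJ NOUN ADV ADJ NOUN CONJ.
Check: rule 1 ok; rule 2 ok; rule 3 ok; rule 4 ok; rule 5 ok.

ADJ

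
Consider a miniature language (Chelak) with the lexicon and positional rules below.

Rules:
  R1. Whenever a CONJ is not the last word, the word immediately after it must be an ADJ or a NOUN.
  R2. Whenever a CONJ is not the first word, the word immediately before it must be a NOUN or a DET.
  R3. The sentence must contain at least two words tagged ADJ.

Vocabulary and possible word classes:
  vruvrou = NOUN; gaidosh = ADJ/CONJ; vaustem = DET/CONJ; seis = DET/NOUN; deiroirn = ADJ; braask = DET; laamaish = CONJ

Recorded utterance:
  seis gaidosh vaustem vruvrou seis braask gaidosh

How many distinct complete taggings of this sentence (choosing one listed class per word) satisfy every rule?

Candidates per position — 1:seis {DET,NOUN}; 2:gaidosh {ADJ,CONJ}; 3:vaustem {DET,CONJ}; 4:vruvrou {NOUN}; 5:seis {DET,NOUN}; 6:braask {DET}; 7:gaidosh {ADJ,CONJ}.
There are 32 candidate sequences in total.
The sequences that satisfy every rule: DET ADJ DET NOUN DET DET ADJ; DET ADJ DET NOUN NOUN DET ADJ; NOUN ADJ DET NOUN DET DET ADJ; NOUN ADJ DET NOUN NOUN DET ADJ.
Count = 4.

4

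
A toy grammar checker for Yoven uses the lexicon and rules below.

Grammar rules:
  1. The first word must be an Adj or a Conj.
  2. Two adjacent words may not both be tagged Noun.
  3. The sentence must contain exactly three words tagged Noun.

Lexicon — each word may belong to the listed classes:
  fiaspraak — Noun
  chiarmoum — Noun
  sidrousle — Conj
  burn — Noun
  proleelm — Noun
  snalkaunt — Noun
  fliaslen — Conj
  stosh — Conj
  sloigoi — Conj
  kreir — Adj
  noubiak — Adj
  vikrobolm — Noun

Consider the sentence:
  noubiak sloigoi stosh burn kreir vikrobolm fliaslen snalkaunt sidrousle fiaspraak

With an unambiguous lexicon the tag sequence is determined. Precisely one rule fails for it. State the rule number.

3

Fixed tagging: Adj Conj Conj Noun Adj Noun Conj Noun Conj Noun.
Rule check: R1 ✓, R2 ✓, R3 ✗.
Only rule 3 fails.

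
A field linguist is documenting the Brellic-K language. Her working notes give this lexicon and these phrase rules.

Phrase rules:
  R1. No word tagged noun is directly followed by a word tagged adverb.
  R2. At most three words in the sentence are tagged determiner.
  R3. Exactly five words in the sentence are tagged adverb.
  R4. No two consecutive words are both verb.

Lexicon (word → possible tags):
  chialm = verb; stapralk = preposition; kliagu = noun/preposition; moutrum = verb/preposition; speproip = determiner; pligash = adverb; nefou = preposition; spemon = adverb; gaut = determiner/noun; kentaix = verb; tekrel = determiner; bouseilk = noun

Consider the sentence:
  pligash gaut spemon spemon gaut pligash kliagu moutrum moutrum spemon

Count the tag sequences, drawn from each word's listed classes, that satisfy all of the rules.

Candidates per position — 1:pligash {adverb}; 2:gaut {determiner,noun}; 3:spemon {adverb}; 4:spemon {adverb}; 5:gaut {determiner,noun}; 6:pligash {adverb}; 7:kliagu {noun,preposition}; 8:moutrum {verb,preposition}; 9:moutrum {verb,preposition}; 10:spemon {adverb}.
There are 32 candidate sequences in total.
Checking each against the rules leaves 6 sequences.
Count = 6.

6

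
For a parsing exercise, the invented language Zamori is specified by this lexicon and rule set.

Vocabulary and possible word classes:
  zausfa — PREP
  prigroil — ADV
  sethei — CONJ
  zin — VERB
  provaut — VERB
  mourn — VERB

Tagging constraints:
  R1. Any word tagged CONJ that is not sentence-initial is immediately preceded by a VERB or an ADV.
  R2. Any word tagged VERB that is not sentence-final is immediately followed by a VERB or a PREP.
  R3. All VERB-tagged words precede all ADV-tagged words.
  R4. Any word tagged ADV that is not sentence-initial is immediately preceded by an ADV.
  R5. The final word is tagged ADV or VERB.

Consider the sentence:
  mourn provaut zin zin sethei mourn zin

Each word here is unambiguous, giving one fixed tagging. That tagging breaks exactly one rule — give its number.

2

Fixed tagging: VERB VERB VERB VERB CONJ VERB VERB.
Rule check: R1 ok, R2 fails, R3 ok, R4 ok, R5 ok.
Only rule 2 fails.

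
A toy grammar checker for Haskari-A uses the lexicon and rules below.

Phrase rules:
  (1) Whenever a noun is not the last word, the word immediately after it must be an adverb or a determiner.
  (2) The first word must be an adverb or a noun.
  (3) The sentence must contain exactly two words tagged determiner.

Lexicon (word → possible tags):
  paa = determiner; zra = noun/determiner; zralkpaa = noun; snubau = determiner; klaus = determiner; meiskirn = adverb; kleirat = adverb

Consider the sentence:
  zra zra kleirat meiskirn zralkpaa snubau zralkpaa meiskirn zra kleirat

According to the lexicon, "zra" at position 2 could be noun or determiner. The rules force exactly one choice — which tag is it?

determiner

Candidates per position — 1:zra {noun,determiner}; 2:zra {noun,determiner}; 3:kleirat {adverb}; 4:meiskirn {adverb}; 5:zralkpaa {noun}; 6:snubau {determiner}; 7:zralkpaa {noun}; 8:meiskirn {adverb}; 9:zra {noun,determiner}; 10:kleirat {adverb}.
If word 1 were determiner, no tagging could satisfy rule 2; so word 1 is noun.
If word 2 were noun, no tagging could satisfy rule 1; so word 2 is determiner.
If word 9 were determiner, no tagging could satisfy rule 3; so word 9 is noun.
So the tagging must be: noun determiner adverb adverb noun determiner noun adverb noun adverb.
Checking: rule 1 holds; rule 2 holds; rule 3 holds.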